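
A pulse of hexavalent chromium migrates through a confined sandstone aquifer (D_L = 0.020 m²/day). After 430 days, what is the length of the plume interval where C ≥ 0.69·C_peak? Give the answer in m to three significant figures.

The plume is Gaussian with σ = √(2Dt) = √(2 × 0.020 × 430) = 4.147 m.
C/C_peak = exp(−Δx²/(2σ²)) = 0.69 ⇒ Δx = σ·√(−2 ln 0.69) = 4.147 × 0.8615 = 3.573 m.
Width = 2Δx = 7.15 m.

7.15 m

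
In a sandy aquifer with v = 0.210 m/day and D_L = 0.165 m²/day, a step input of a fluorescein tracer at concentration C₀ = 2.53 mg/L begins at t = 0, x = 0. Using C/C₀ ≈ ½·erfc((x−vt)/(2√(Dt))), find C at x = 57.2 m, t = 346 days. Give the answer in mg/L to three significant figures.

2.34 mg/L

For a continuous step input, C/C₀ ≈ ½·erfc((x−vt)/(2√(Dt))).
vt = 0.210 × 346 = 72.66 m and 2√(Dt) = 2√(0.165 × 346) = 15.11 m.
Argument (x−vt)/(2√(Dt)) = (57.2 − 72.66)/15.11 = -1.023; ½·erfc(-1.023) = 0.9260.
C = 2.53 × 0.9260 = 2.34 mg/L.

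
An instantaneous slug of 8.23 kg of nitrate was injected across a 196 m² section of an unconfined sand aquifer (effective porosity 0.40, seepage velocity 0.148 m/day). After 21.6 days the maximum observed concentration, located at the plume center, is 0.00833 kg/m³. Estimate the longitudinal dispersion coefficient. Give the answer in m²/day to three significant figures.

0.585 m²/day

At the plume center C_max = M/(n_e·A·√(4πDt)), so D = M²/(4πt·(n_e·A·C_max)²).
n_e·A·C_max = 0.40 × 196 × 0.00833 = 0.6531 kg/m.
D = 8.23²/(4π × 21.6 × 0.6531²) = 0.585 m²/day.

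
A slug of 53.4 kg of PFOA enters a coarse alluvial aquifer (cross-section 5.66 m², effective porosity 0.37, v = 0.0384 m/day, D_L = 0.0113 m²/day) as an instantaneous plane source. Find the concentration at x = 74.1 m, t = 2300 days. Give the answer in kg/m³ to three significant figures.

0.202 kg/m³

For an instantaneous plane source, C(x,t) = M/(n_e·A·√(4πDt)) · exp(−(x−vt)²/(4Dt)), with n_e·A the pore (flow) area.
Plume center vt = 0.0384 × 2300 = 88.32 m, so the well at 74.1 m is 14.22 m upgradient of the peak.
√(4πDt) = 18.07 m, giving peak height M/(n_e·A·√(4πDt)) = 53.4/(0.37 × 5.66 × 18.07) = 1.411 kg/m³.
(x−vt)²/(4Dt) = (-14.22)²/(4 × 0.0113 × 2300) = 1.945; exp(−1.945) = 0.1430.
C = 1.411 × 0.1430 = 0.202 kg/m³.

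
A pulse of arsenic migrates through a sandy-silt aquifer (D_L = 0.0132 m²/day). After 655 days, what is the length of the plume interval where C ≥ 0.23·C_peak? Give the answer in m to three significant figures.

The plume is Gaussian with σ = √(2Dt) = √(2 × 0.0132 × 655) = 4.158 m.
C/C_peak = exp(−Δx²/(2σ²)) = 0.23 ⇒ Δx = σ·√(−2 ln 0.23) = 4.158 × 1.714 = 7.127 m.
Width = 2Δx = 14.3 m.

14.3 m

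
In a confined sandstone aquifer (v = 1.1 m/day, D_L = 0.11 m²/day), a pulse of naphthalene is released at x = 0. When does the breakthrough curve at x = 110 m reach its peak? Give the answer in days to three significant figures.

For the 1D instantaneous-source solution, setting ∂C/∂t = 0 at fixed x gives v²t² + 2Dt − x² = 0, so t = (√(D² + v²x²) − D)/v².
√(D² + v²x²) = √(0.11² + 1.1² × 110²) = 121.0; v² = 1.21.
t = (121.0 − 0.11)/1.21 = 99.9 days (vs. the pure-advection estimate x/v = 100 d).

99.9 days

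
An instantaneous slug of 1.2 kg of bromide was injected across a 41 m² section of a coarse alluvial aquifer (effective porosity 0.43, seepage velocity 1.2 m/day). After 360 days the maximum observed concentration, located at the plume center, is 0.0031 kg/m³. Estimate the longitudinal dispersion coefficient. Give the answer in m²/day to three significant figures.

0.107 m²/day

At the plume center C_max = M/(n_e·A·√(4πDt)), so D = M²/(4πt·(n_e·A·C_max)²).
n_e·A·C_max = 0.43 × 41 × 0.0031 = 0.05465 kg/m.
D = 1.2²/(4π × 360 × 0.05465²) = 0.107 m²/day.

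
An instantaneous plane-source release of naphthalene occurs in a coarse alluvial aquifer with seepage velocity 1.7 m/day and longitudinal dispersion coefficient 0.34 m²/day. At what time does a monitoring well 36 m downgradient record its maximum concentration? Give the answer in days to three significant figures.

21.1 days

For the 1D instantaneous-source solution, setting ∂C/∂t = 0 at fixed x gives v²t² + 2Dt − x² = 0, so t = (√(D² + v²x²) − D)/v².
√(D² + v²x²) = √(0.34² + 1.7² × 36²) = 61.20; v² = 2.89.
t = (61.20 − 0.34)/2.89 = 21.1 days (vs. the pure-advection estimate x/v = 21.2 d).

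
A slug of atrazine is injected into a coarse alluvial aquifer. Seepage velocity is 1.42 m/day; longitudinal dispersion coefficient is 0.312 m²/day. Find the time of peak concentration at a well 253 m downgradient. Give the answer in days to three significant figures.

178 days

For the 1D instantaneous-source solution, setting ∂C/∂t = 0 at fixed x gives v²t² + 2Dt − x² = 0, so t = (√(D² + v²x²) − D)/v².
√(D² + v²x²) = √(0.312² + 1.42² × 253²) = 359.3; v² = 2.0164.
t = (359.3 − 0.312)/2.0164 = 178 days (vs. the pure-advection estimate x/v = 178 d).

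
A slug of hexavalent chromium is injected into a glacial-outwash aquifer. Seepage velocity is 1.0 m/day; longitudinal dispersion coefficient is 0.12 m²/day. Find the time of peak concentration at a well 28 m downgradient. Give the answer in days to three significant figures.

For the 1D instantaneous-source solution, setting ∂C/∂t = 0 at fixed x gives v²t² + 2Dt − x² = 0, so t = (√(D² + v²x²) − D)/v².
√(D² + v²x²) = √(0.12² + 1.0² × 28²) = 28.00; v² = 1.
t = (28.00 − 0.12)/1 = 27.9 days (vs. the pure-advection estimate x/v = 28.0 d).

27.9 days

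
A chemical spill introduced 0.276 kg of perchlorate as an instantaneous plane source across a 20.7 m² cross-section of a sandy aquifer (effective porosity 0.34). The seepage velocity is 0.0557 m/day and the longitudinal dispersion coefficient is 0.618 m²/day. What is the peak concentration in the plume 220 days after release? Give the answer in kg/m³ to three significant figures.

The peak of an instantaneous 1D plume sits at x = vt; there the Gaussian factor is 1 and C_max = M/(n_e·A·√(4πDt)), where n_e·A is the pore area the mass is dissolved in.
√(4πDt) = √(4π × 0.618 × 220) = 41.33 m, so C_max = 0.276/(0.34 × 20.7 × 41.33) = 0.000949 kg/m³.

0.000949 kg/m³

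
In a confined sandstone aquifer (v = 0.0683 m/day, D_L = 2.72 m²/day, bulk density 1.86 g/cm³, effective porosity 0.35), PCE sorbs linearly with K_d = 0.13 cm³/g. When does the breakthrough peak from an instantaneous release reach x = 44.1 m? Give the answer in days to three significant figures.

485 days

Retardation factor R = 1 + ρ_b·K_d/n = 1 + 1.86 × 0.13/0.35 = 1.691.
Sorption retards both mechanisms: v_R = v/R = 0.04039 m/day, D_R = D/R = 1.609 m²/day.
Peak time from v_R²t² + 2D_R t − x² = 0: t = (√(D_R² + v_R²x²) − D_R)/v_R².
√(D_R² + v_R²x²) = √(1.609² + 0.04039² × 44.1²) = 2.400; v_R² = 0.001631.
t = (2.400 − 1.609)/0.001631 = 485 days.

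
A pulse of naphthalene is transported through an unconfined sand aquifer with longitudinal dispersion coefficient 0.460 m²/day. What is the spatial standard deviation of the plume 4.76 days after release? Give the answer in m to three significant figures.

2.09 m

Dispersive spreading gives a Gaussian with σ² = 2Dt; advection only shifts the center.
σ = √(2 × 0.460 × 4.76) = 2.09 m.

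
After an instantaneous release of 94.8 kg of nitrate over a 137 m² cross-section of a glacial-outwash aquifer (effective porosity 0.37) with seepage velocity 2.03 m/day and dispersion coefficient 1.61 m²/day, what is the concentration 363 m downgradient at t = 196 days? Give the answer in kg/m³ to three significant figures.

0.0113 kg/m³

For an instantaneous plane source, C(x,t) = M/(n_e·A·√(4πDt)) · exp(−(x−vt)²/(4Dt)), with n_e·A the pore (flow) area.
Plume center vt = 2.03 × 196 = 397.88 m, so the well at 363 m is 34.88 m upgradient of the peak.
√(4πDt) = 62.97 m, giving peak height M/(n_e·A·√(4πDt)) = 94.8/(0.37 × 137 × 62.97) = 0.02970 kg/m³.
(x−vt)²/(4Dt) = (-34.88)²/(4 × 1.61 × 196) = 0.9639; exp(−0.9639) = 0.3814.
C = 0.02970 × 0.3814 = 0.0113 kg/m³.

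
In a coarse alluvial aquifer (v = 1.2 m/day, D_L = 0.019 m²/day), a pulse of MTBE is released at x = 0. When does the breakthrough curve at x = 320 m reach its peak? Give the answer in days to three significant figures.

267 days

For the 1D instantaneous-source solution, setting ∂C/∂t = 0 at fixed x gives v²t² + 2Dt − x² = 0, so t = (√(D² + v²x²) − D)/v².
√(D² + v²x²) = √(0.019² + 1.2² × 320²) = 384.0; v² = 1.44.
t = (384.0 − 0.019)/1.44 = 267 days (vs. the pure-advection estimate x/v = 267 d).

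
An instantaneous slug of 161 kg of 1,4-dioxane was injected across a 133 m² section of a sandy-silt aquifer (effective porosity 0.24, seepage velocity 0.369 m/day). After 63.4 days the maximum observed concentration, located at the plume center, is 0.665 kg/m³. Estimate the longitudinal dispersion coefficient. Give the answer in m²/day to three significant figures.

0.0722 m²/day

At the plume center C_max = M/(n_e·A·√(4πDt)), so D = M²/(4πt·(n_e·A·C_max)²).
n_e·A·C_max = 0.24 × 133 × 0.665 = 21.23 kg/m.
D = 161²/(4π × 63.4 × 21.23²) = 0.0722 m²/day.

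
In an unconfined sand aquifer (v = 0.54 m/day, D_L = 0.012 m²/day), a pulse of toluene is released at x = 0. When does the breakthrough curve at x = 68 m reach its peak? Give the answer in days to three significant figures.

126 days

For the 1D instantaneous-source solution, setting ∂C/∂t = 0 at fixed x gives v²t² + 2Dt − x² = 0, so t = (√(D² + v²x²) − D)/v².
√(D² + v²x²) = √(0.012² + 0.54² × 68²) = 36.72; v² = 0.2916.
t = (36.72 − 0.012)/0.2916 = 126 days (vs. the pure-advection estimate x/v = 126 d).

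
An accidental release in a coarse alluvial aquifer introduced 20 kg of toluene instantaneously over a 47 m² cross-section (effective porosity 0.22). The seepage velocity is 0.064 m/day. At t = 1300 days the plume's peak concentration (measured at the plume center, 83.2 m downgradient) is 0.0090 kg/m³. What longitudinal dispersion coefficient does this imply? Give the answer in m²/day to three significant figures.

2.83 m²/day

At the plume center C_max = M/(n_e·A·√(4πDt)), so D = M²/(4πt·(n_e·A·C_max)²).
n_e·A·C_max = 0.22 × 47 × 0.0090 = 0.09306 kg/m.
D = 20²/(4π × 1300 × 0.09306²) = 2.83 m²/day.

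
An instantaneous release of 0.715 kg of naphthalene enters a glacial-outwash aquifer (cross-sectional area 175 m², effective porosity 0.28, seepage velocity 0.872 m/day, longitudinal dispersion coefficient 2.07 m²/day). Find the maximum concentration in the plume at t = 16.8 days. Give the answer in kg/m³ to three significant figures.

0.000698 kg/m³

The peak of an instantaneous 1D plume sits at x = vt; there the Gaussian factor is 1 and C_max = M/(n_e·A·√(4πDt)), where n_e·A is the pore area the mass is dissolved in.
√(4πDt) = √(4π × 2.07 × 16.8) = 20.90 m, so C_max = 0.715/(0.28 × 175 × 20.90) = 0.000698 kg/m³.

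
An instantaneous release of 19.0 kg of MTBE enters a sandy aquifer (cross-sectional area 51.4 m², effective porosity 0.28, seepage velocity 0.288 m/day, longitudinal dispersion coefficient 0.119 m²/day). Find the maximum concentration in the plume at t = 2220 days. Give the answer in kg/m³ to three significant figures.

The peak of an instantaneous 1D plume sits at x = vt; there the Gaussian factor is 1 and C_max = M/(n_e·A·√(4πDt)), where n_e·A is the pore area the mass is dissolved in.
√(4πDt) = √(4π × 0.119 × 2220) = 57.62 m, so C_max = 19.0/(0.28 × 51.4 × 57.62) = 0.0229 kg/m³.

0.0229 kg/m³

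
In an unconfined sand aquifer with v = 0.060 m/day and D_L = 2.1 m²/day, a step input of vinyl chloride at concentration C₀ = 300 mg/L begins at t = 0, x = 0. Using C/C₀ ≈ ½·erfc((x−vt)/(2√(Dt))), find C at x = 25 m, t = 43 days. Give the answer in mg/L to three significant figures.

14.3 mg/L

For a continuous step input, C/C₀ ≈ ½·erfc((x−vt)/(2√(Dt))).
vt = 0.060 × 43 = 2.58 m and 2√(Dt) = 2√(2.1 × 43) = 19.01 m.
Argument (x−vt)/(2√(Dt)) = (25 − 2.58)/19.01 = 1.179; ½·erfc(1.179) = 0.04772.
C = 300 × 0.04772 = 14.3 mg/L.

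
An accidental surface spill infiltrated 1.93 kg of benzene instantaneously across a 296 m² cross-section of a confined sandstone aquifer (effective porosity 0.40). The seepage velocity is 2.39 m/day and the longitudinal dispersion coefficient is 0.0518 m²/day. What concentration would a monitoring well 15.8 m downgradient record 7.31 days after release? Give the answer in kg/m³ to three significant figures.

For an instantaneous plane source, C(x,t) = M/(n_e·A·√(4πDt)) · exp(−(x−vt)²/(4Dt)), with n_e·A the pore (flow) area.
Plume center vt = 2.39 × 7.31 = 17.4709 m, so the well at 15.8 m is 1.6709 m upgradient of the peak.
√(4πDt) = 2.181 m, giving peak height M/(n_e·A·√(4πDt)) = 1.93/(0.40 × 296 × 2.181) = 0.007474 kg/m³.
(x−vt)²/(4Dt) = (-1.6709)²/(4 × 0.0518 × 7.31) = 1.843; exp(−1.843) = 0.1583.
C = 0.007474 × 0.1583 = 0.00118 kg/m³.

0.00118 kg/m³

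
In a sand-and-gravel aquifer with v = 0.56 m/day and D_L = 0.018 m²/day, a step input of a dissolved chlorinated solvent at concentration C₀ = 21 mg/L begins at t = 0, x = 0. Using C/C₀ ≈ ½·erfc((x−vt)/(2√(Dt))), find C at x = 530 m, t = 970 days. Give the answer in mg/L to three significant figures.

20.7 mg/L

For a continuous step input, C/C₀ ≈ ½·erfc((x−vt)/(2√(Dt))).
vt = 0.56 × 970 = 543.2 m and 2√(Dt) = 2√(0.018 × 970) = 8.357 m.
Argument (x−vt)/(2√(Dt)) = (530 − 543.2)/8.357 = -1.580; ½·erfc(-1.580) = 0.9873.
C = 21 × 0.9873 = 20.7 mg/L.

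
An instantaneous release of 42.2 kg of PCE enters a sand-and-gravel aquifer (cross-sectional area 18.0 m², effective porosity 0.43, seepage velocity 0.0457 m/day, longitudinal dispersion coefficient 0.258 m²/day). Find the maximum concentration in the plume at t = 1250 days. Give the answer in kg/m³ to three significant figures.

The peak of an instantaneous 1D plume sits at x = vt; there the Gaussian factor is 1 and C_max = M/(n_e·A·√(4πDt)), where n_e·A is the pore area the mass is dissolved in.
√(4πDt) = √(4π × 0.258 × 1250) = 63.66 m, so C_max = 42.2/(0.43 × 18.0 × 63.66) = 0.0856 kg/m³.

0.0856 kg/m³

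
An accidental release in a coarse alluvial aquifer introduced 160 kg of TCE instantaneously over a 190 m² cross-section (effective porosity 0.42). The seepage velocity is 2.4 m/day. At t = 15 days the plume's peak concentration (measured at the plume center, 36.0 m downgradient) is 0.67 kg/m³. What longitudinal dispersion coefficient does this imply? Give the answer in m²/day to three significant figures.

At the plume center C_max = M/(n_e·A·√(4πDt)), so D = M²/(4πt·(n_e·A·C_max)²).
n_e·A·C_max = 0.42 × 190 × 0.67 = 53.47 kg/m.
D = 160²/(4π × 15 × 53.47²) = 0.0475 m²/day.

0.0475 m²/day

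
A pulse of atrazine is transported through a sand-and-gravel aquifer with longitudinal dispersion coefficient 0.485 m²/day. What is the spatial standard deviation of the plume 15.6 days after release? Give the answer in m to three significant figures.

3.89 m

Dispersive spreading gives a Gaussian with σ² = 2Dt; advection only shifts the center.
σ = √(2 × 0.485 × 15.6) = 3.89 m.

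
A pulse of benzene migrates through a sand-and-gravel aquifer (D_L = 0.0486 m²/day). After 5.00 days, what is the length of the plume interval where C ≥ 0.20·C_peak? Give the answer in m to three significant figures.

2.50 m

The plume is Gaussian with σ = √(2Dt) = √(2 × 0.0486 × 5.00) = 0.6971 m.
C/C_peak = exp(−Δx²/(2σ²)) = 0.20 ⇒ Δx = σ·√(−2 ln 0.20) = 0.6971 × 1.794 = 1.251 m.
Width = 2Δx = 2.50 m.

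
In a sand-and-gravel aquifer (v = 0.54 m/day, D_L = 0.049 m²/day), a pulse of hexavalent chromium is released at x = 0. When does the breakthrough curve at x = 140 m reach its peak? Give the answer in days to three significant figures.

259 days

For the 1D instantaneous-source solution, setting ∂C/∂t = 0 at fixed x gives v²t² + 2Dt − x² = 0, so t = (√(D² + v²x²) − D)/v².
√(D² + v²x²) = √(0.049² + 0.54² × 140²) = 75.60; v² = 0.2916.
t = (75.60 − 0.049)/0.2916 = 259 days (vs. the pure-advection estimate x/v = 259 d).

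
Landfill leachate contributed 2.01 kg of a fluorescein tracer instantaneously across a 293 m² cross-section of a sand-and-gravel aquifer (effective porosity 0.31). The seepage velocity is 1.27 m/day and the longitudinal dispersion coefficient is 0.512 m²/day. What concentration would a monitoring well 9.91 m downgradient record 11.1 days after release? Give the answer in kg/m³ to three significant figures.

For an instantaneous plane source, C(x,t) = M/(n_e·A·√(4πDt)) · exp(−(x−vt)²/(4Dt)), with n_e·A the pore (flow) area.
Plume center vt = 1.27 × 11.1 = 14.097 m, so the well at 9.91 m is 4.187 m upgradient of the peak.
√(4πDt) = 8.451 m, giving peak height M/(n_e·A·√(4πDt)) = 2.01/(0.31 × 293 × 8.451) = 0.002619 kg/m³.
(x−vt)²/(4Dt) = (-4.187)²/(4 × 0.512 × 11.1) = 0.7712; exp(−0.7712) = 0.4625.
C = 0.002619 × 0.4625 = 0.00121 kg/m³.

0.00121 kg/m³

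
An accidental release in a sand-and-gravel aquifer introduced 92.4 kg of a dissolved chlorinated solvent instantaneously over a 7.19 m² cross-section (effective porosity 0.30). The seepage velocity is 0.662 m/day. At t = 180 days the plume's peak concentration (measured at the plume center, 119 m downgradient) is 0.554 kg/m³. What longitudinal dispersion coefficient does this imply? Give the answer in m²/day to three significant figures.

2.64 m²/day

At the plume center C_max = M/(n_e·A·√(4πDt)), so D = M²/(4πt·(n_e·A·C_max)²).
n_e·A·C_max = 0.30 × 7.19 × 0.554 = 1.195 kg/m.
D = 92.4²/(4π × 180 × 1.195²) = 2.64 m²/day.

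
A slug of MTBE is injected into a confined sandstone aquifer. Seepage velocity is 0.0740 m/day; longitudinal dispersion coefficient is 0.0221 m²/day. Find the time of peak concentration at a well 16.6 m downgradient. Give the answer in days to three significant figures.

220 days

For the 1D instantaneous-source solution, setting ∂C/∂t = 0 at fixed x gives v²t² + 2Dt − x² = 0, so t = (√(D² + v²x²) − D)/v².
√(D² + v²x²) = √(0.0221² + 0.0740² × 16.6²) = 1.229; v² = 0.005476.
t = (1.229 − 0.0221)/0.005476 = 220 days (vs. the pure-advection estimate x/v = 224 d).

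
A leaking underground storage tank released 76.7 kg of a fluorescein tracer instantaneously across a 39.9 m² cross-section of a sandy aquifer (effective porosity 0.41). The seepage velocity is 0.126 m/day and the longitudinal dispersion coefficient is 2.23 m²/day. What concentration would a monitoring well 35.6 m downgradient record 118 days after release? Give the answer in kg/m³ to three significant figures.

For an instantaneous plane source, C(x,t) = M/(n_e·A·√(4πDt)) · exp(−(x−vt)²/(4Dt)), with n_e·A the pore (flow) area.
Plume center vt = 0.126 × 118 = 14.868 m, so the well at 35.6 m is 20.732 m downgradient of the peak.
√(4πDt) = 57.50 m, giving peak height M/(n_e·A·√(4πDt)) = 76.7/(0.41 × 39.9 × 57.50) = 0.08154 kg/m³.
(x−vt)²/(4Dt) = (20.732)²/(4 × 2.23 × 118) = 0.4084; exp(−0.4084) = 0.6647.
C = 0.08154 × 0.6647 = 0.0542 kg/m³.

0.0542 kg/m³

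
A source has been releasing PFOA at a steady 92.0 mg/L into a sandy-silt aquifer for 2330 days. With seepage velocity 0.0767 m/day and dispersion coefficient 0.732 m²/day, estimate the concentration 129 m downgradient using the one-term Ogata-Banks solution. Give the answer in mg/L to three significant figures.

73.8 mg/L

For a continuous step input, C/C₀ ≈ ½·erfc((x−vt)/(2√(Dt))).
vt = 0.0767 × 2330 = 178.711 m and 2√(Dt) = 2√(0.732 × 2330) = 82.60 m.
Argument (x−vt)/(2√(Dt)) = (129 − 178.711)/82.60 = -0.6018; ½·erfc(-0.6018) = 0.8026.
C = 92.0 × 0.8026 = 73.8 mg/L.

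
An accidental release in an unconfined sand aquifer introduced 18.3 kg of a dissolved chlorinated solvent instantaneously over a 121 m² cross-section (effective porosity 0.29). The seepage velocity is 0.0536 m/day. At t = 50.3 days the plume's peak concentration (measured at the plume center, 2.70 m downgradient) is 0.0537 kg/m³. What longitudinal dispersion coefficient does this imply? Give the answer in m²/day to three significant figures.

At the plume center C_max = M/(n_e·A·√(4πDt)), so D = M²/(4πt·(n_e·A·C_max)²).
n_e·A·C_max = 0.29 × 121 × 0.0537 = 1.884 kg/m.
D = 18.3²/(4π × 50.3 × 1.884²) = 0.149 m²/day.

0.149 m²/day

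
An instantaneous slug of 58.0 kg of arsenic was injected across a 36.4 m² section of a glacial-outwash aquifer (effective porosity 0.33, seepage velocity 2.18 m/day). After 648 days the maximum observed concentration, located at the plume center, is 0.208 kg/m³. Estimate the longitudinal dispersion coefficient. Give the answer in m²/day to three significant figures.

At the plume center C_max = M/(n_e·A·√(4πDt)), so D = M²/(4πt·(n_e·A·C_max)²).
n_e·A·C_max = 0.33 × 36.4 × 0.208 = 2.498 kg/m.
D = 58.0²/(4π × 648 × 2.498²) = 0.0662 m²/day.

0.0662 m²/day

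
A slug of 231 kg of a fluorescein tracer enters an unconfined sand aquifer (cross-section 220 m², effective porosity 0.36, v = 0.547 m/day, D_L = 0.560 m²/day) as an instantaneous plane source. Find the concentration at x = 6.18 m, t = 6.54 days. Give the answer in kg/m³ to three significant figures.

0.271 kg/m³

For an instantaneous plane source, C(x,t) = M/(n_e·A·√(4πDt)) · exp(−(x−vt)²/(4Dt)), with n_e·A the pore (flow) area.
Plume center vt = 0.547 × 6.54 = 3.57738 m, so the well at 6.18 m is 2.60262 m downgradient of the peak.
√(4πDt) = 6.784 m, giving peak height M/(n_e·A·√(4πDt)) = 231/(0.36 × 220 × 6.784) = 0.4299 kg/m³.
(x−vt)²/(4Dt) = (2.60262)²/(4 × 0.560 × 6.54) = 0.4624; exp(−0.4624) = 0.6298.
C = 0.4299 × 0.6298 = 0.271 kg/m³.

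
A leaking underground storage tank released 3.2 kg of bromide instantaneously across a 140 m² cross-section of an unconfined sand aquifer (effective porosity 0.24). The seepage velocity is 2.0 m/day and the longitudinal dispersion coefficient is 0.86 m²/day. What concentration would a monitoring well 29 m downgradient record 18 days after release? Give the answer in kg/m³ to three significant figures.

For an instantaneous plane source, C(x,t) = M/(n_e·A·√(4πDt)) · exp(−(x−vt)²/(4Dt)), with n_e·A the pore (flow) area.
Plume center vt = 2.0 × 18 = 36 m, so the well at 29 m is 7 m upgradient of the peak.
√(4πDt) = 13.95 m, giving peak height M/(n_e·A·√(4πDt)) = 3.2/(0.24 × 140 × 13.95) = 0.006827 kg/m³.
(x−vt)²/(4Dt) = (-7)²/(4 × 0.86 × 18) = 0.7913; exp(−0.7913) = 0.4533.
C = 0.006827 × 0.4533 = 0.00309 kg/m³.

0.00309 kg/m³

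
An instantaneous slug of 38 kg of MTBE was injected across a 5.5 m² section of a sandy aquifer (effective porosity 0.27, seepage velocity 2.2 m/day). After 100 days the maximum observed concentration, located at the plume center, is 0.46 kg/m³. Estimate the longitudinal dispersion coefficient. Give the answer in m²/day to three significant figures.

2.46 m²/day

At the plume center C_max = M/(n_e·A·√(4πDt)), so D = M²/(4πt·(n_e·A·C_max)²).
n_e·A·C_max = 0.27 × 5.5 × 0.46 = 0.6831 kg/m.
D = 38²/(4π × 100 × 0.6831²) = 2.46 m²/day.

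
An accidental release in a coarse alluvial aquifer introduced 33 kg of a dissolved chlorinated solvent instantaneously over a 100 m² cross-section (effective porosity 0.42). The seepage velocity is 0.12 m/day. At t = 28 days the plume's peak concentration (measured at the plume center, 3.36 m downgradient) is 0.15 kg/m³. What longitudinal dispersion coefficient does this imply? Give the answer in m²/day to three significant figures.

At the plume center C_max = M/(n_e·A·√(4πDt)), so D = M²/(4πt·(n_e·A·C_max)²).
n_e·A·C_max = 0.42 × 100 × 0.15 = 6.300 kg/m.
D = 33²/(4π × 28 × 6.300²) = 0.0780 m²/day.

0.0780 m²/day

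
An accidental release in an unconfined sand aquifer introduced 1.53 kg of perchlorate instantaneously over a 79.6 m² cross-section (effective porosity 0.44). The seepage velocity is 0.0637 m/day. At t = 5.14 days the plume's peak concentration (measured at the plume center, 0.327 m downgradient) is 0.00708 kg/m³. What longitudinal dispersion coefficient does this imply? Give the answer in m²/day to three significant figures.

0.589 m²/day

At the plume center C_max = M/(n_e·A·√(4πDt)), so D = M²/(4πt·(n_e·A·C_max)²).
n_e·A·C_max = 0.44 × 79.6 × 0.00708 = 0.2480 kg/m.
D = 1.53²/(4π × 5.14 × 0.2480²) = 0.589 m²/day.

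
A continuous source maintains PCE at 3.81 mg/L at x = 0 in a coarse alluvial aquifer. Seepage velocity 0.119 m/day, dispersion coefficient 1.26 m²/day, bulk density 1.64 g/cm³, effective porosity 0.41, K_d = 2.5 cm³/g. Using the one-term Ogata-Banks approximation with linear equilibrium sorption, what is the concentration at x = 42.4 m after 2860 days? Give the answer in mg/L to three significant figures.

1.25 mg/L

Retardation factor R = 1 + ρ_b·K_d/n = 1 + 1.64 × 2.5/0.41 = 11.00.
Sorption retards both mechanisms: v_R = v/R = 0.01082 m/day, D_R = D/R = 0.1145 m²/day.
v_R·t = 0.01082 × 2860 = 30.9452 m; 2√(D_R t) = 36.19 m; argument = (42.4 − 30.9452)/36.19 = 0.3165.
C = C₀ × ½·erfc(0.3165) = 3.81 × 0.3272 = 1.25 mg/L.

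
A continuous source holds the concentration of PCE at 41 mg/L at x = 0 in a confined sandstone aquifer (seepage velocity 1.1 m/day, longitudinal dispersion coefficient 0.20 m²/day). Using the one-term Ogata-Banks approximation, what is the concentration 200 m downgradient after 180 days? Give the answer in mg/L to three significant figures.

For a continuous step input, C/C₀ ≈ ½·erfc((x−vt)/(2√(Dt))).
vt = 1.1 × 180 = 198 m and 2√(Dt) = 2√(0.20 × 180) = 12.00 m.
Argument (x−vt)/(2√(Dt)) = (200 − 198)/12.00 = 0.1667; ½·erfc(0.1667) = 0.4068.
C = 41 × 0.4068 = 16.7 mg/L.

16.7 mg/L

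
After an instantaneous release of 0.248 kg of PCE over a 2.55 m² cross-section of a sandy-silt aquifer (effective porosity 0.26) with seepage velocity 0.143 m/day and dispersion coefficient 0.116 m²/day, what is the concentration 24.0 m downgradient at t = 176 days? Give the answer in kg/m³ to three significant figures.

0.0230 kg/m³

For an instantaneous plane source, C(x,t) = M/(n_e·A·√(4πDt)) · exp(−(x−vt)²/(4Dt)), with n_e·A the pore (flow) area.
Plume center vt = 0.143 × 176 = 25.168 m, so the well at 24.0 m is 1.168 m upgradient of the peak.
√(4πDt) = 16.02 m, giving peak height M/(n_e·A·√(4πDt)) = 0.248/(0.26 × 2.55 × 16.02) = 0.02335 kg/m³.
(x−vt)²/(4Dt) = (-1.168)²/(4 × 0.116 × 176) = 0.01671; exp(−0.01671) = 0.9834.
C = 0.02335 × 0.9834 = 0.0230 kg/m³.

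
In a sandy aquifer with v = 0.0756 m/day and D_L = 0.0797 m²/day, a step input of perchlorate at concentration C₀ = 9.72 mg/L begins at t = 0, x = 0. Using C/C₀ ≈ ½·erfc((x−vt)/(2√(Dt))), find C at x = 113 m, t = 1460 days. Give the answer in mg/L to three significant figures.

4.20 mg/L

For a continuous step input, C/C₀ ≈ ½·erfc((x−vt)/(2√(Dt))).
vt = 0.0756 × 1460 = 110.376 m and 2√(Dt) = 2√(0.0797 × 1460) = 21.57 m.
Argument (x−vt)/(2√(Dt)) = (113 − 110.376)/21.57 = 0.1217; ½·erfc(0.1217) = 0.4317.
C = 9.72 × 0.4317 = 4.20 mg/L.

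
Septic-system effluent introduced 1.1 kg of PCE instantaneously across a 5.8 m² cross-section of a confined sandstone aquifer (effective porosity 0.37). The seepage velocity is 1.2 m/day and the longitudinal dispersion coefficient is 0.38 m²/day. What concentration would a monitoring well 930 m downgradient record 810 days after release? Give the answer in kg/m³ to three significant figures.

For an instantaneous plane source, C(x,t) = M/(n_e·A·√(4πDt)) · exp(−(x−vt)²/(4Dt)), with n_e·A the pore (flow) area.
Plume center vt = 1.2 × 810 = 972 m, so the well at 930 m is 42 m upgradient of the peak.
√(4πDt) = 62.19 m, giving peak height M/(n_e·A·√(4πDt)) = 1.1/(0.37 × 5.8 × 62.19) = 0.008242 kg/m³.
(x−vt)²/(4Dt) = (-42)²/(4 × 0.38 × 810) = 1.433; exp(−1.433) = 0.2386.
C = 0.008242 × 0.2386 = 0.00197 kg/m³.

0.00197 kg/m³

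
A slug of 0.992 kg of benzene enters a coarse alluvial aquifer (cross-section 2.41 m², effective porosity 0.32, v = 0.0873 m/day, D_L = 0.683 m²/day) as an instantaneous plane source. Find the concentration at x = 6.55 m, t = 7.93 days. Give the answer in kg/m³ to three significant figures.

For an instantaneous plane source, C(x,t) = M/(n_e·A·√(4πDt)) · exp(−(x−vt)²/(4Dt)), with n_e·A the pore (flow) area.
Plume center vt = 0.0873 × 7.93 = 0.692289 m, so the well at 6.55 m is 5.857711 m downgradient of the peak.
√(4πDt) = 8.250 m, giving peak height M/(n_e·A·√(4πDt)) = 0.992/(0.32 × 2.41 × 8.250) = 0.1559 kg/m³.
(x−vt)²/(4Dt) = (5.857711)²/(4 × 0.683 × 7.93) = 1.584; exp(−1.584) = 0.2052.
C = 0.1559 × 0.2052 = 0.0320 kg/m³.

0.0320 kg/m³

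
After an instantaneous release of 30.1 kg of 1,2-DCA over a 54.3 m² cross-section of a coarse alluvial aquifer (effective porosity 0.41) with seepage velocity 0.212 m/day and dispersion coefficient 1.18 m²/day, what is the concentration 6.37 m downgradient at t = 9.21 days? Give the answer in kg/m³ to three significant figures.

0.0739 kg/m³

For an instantaneous plane source, C(x,t) = M/(n_e·A·√(4πDt)) · exp(−(x−vt)²/(4Dt)), with n_e·A the pore (flow) area.
Plume center vt = 0.212 × 9.21 = 1.95252 m, so the well at 6.37 m is 4.41748 m downgradient of the peak.
√(4πDt) = 11.69 m, giving peak height M/(n_e·A·√(4πDt)) = 30.1/(0.41 × 54.3 × 11.69) = 0.1157 kg/m³.
(x−vt)²/(4Dt) = (4.41748)²/(4 × 1.18 × 9.21) = 0.4489; exp(−0.4489) = 0.6383.
C = 0.1157 × 0.6383 = 0.0739 kg/m³.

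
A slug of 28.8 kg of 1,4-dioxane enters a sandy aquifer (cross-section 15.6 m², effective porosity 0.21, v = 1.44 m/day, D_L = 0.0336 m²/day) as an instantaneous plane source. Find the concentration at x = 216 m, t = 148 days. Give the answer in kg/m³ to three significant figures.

For an instantaneous plane source, C(x,t) = M/(n_e·A·√(4πDt)) · exp(−(x−vt)²/(4Dt)), with n_e·A the pore (flow) area.
Plume center vt = 1.44 × 148 = 213.12 m, so the well at 216 m is 2.88 m downgradient of the peak.
√(4πDt) = 7.905 m, giving peak height M/(n_e·A·√(4πDt)) = 28.8/(0.21 × 15.6 × 7.905) = 1.112 kg/m³.
(x−vt)²/(4Dt) = (2.88)²/(4 × 0.0336 × 148) = 0.4170; exp(−0.4170) = 0.6590.
C = 1.112 × 0.6590 = 0.733 kg/m³.

0.733 kg/m³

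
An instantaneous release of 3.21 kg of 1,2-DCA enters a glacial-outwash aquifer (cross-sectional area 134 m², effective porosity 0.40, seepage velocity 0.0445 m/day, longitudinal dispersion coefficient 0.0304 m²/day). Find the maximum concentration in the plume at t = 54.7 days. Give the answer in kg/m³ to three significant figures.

0.0131 kg/m³

The peak of an instantaneous 1D plume sits at x = vt; there the Gaussian factor is 1 and C_max = M/(n_e·A·√(4πDt)), where n_e·A is the pore area the mass is dissolved in.
√(4πDt) = √(4π × 0.0304 × 54.7) = 4.571 m, so C_max = 3.21/(0.40 × 134 × 4.571) = 0.0131 kg/m³.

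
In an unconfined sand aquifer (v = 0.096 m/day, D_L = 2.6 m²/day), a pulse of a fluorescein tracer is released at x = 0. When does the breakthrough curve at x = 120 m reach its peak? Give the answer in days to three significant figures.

999 days

For the 1D instantaneous-source solution, setting ∂C/∂t = 0 at fixed x gives v²t² + 2Dt − x² = 0, so t = (√(D² + v²x²) − D)/v².
√(D² + v²x²) = √(2.6² + 0.096² × 120²) = 11.81; v² = 0.009216.
t = (11.81 − 2.6)/0.009216 = 999 days (vs. the pure-advection estimate x/v = 1250 d).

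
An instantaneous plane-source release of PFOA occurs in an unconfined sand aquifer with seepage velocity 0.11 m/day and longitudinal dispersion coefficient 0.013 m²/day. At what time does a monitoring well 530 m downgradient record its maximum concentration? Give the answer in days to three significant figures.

For the 1D instantaneous-source solution, setting ∂C/∂t = 0 at fixed x gives v²t² + 2Dt − x² = 0, so t = (√(D² + v²x²) − D)/v².
√(D² + v²x²) = √(0.013² + 0.11² × 530²) = 58.30; v² = 0.0121.
t = (58.30 − 0.013)/0.0121 = 4820 days (vs. the pure-advection estimate x/v = 4820 d).

4820 days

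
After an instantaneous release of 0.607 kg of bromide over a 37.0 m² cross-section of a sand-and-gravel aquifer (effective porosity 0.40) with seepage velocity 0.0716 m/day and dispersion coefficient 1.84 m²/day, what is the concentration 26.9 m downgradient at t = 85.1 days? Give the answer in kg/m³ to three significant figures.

0.000463 kg/m³

For an instantaneous plane source, C(x,t) = M/(n_e·A·√(4πDt)) · exp(−(x−vt)²/(4Dt)), with n_e·A the pore (flow) area.
Plume center vt = 0.0716 × 85.1 = 6.09316 m, so the well at 26.9 m is 20.80684 m downgradient of the peak.
√(4πDt) = 44.36 m, giving peak height M/(n_e·A·√(4πDt)) = 0.607/(0.40 × 37.0 × 44.36) = 0.0009246 kg/m³.
(x−vt)²/(4Dt) = (20.80684)²/(4 × 1.84 × 85.1) = 0.6912; exp(−0.6912) = 0.5010.
C = 0.0009246 × 0.5010 = 0.000463 kg/m³.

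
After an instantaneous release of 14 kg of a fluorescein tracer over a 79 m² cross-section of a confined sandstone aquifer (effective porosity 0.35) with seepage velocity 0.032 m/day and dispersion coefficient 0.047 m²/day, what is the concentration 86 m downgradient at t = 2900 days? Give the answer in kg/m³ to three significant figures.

For an instantaneous plane source, C(x,t) = M/(n_e·A·√(4πDt)) · exp(−(x−vt)²/(4Dt)), with n_e·A the pore (flow) area.
Plume center vt = 0.032 × 2900 = 92.8 m, so the well at 86 m is 6.8 m upgradient of the peak.
√(4πDt) = 41.39 m, giving peak height M/(n_e·A·√(4πDt)) = 14/(0.35 × 79 × 41.39) = 0.01223 kg/m³.
(x−vt)²/(4Dt) = (-6.8)²/(4 × 0.047 × 2900) = 0.08481; exp(−0.08481) = 0.9187.
C = 0.01223 × 0.9187 = 0.0112 kg/m³.

0.0112 kg/m³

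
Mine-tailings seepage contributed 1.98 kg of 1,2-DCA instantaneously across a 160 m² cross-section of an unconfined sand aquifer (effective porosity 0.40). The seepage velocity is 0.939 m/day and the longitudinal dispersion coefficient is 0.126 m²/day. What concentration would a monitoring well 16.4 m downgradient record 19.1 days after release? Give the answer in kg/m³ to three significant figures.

For an instantaneous plane source, C(x,t) = M/(n_e·A·√(4πDt)) · exp(−(x−vt)²/(4Dt)), with n_e·A the pore (flow) area.
Plume center vt = 0.939 × 19.1 = 17.9349 m, so the well at 16.4 m is 1.5349 m upgradient of the peak.
√(4πDt) = 5.499 m, giving peak height M/(n_e·A·√(4πDt)) = 1.98/(0.40 × 160 × 5.499) = 0.005626 kg/m³.
(x−vt)²/(4Dt) = (-1.5349)²/(4 × 0.126 × 19.1) = 0.2447; exp(−0.2447) = 0.7829.
C = 0.005626 × 0.7829 = 0.00440 kg/m³.

0.00440 kg/m³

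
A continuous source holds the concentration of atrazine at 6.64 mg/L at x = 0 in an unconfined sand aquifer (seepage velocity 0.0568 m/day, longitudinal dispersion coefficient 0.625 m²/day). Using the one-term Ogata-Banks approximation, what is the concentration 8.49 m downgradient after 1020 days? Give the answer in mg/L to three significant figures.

6.09 mg/L

For a continuous step input, C/C₀ ≈ ½·erfc((x−vt)/(2√(Dt))).
vt = 0.0568 × 1020 = 57.936 m and 2√(Dt) = 2√(0.625 × 1020) = 50.50 m.
Argument (x−vt)/(2√(Dt)) = (8.49 − 57.936)/50.50 = -0.9791; ½·erfc(-0.9791) = 0.9169.
C = 6.64 × 0.9169 = 6.09 mg/L.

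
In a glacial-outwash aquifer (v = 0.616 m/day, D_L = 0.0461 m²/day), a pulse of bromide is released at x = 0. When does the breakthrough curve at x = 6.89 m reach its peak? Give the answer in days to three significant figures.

For the 1D instantaneous-source solution, setting ∂C/∂t = 0 at fixed x gives v²t² + 2Dt − x² = 0, so t = (√(D² + v²x²) − D)/v².
√(D² + v²x²) = √(0.0461² + 0.616² × 6.89²) = 4.244; v² = 0.379456.
t = (4.244 − 0.0461)/0.379456 = 11.1 days (vs. the pure-advection estimate x/v = 11.2 d).

11.1 days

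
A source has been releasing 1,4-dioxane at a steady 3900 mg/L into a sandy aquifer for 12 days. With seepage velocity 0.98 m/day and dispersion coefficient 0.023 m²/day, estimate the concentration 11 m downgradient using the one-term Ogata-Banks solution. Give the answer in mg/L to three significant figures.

For a continuous step input, C/C₀ ≈ ½·erfc((x−vt)/(2√(Dt))).
vt = 0.98 × 12 = 11.76 m and 2√(Dt) = 2√(0.023 × 12) = 1.051 m.
Argument (x−vt)/(2√(Dt)) = (11 − 11.76)/1.051 = -0.7231; ½·erfc(-0.7231) = 0.8468.
C = 3900 × 0.8468 = 3300 mg/L.

3300 mg/L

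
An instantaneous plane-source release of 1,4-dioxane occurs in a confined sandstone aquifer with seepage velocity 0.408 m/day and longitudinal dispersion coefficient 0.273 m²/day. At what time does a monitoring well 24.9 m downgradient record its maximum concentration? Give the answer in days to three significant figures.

59.4 days

For the 1D instantaneous-source solution, setting ∂C/∂t = 0 at fixed x gives v²t² + 2Dt − x² = 0, so t = (√(D² + v²x²) − D)/v².
√(D² + v²x²) = √(0.273² + 0.408² × 24.9²) = 10.16; v² = 0.166464.
t = (10.16 − 0.273)/0.166464 = 59.4 days (vs. the pure-advection estimate x/v = 61.0 d).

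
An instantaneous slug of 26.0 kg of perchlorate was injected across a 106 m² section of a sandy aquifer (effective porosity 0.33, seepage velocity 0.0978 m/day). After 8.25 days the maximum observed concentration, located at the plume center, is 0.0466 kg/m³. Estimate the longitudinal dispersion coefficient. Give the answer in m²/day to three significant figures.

2.45 m²/day

At the plume center C_max = M/(n_e·A·√(4πDt)), so D = M²/(4πt·(n_e·A·C_max)²).
n_e·A·C_max = 0.33 × 106 × 0.0466 = 1.630 kg/m.
D = 26.0²/(4π × 8.25 × 1.630²) = 2.45 m²/day.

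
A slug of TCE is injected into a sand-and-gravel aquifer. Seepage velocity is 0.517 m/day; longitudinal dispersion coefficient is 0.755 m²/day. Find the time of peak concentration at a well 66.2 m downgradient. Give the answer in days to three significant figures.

For the 1D instantaneous-source solution, setting ∂C/∂t = 0 at fixed x gives v²t² + 2Dt − x² = 0, so t = (√(D² + v²x²) − D)/v².
√(D² + v²x²) = √(0.755² + 0.517² × 66.2²) = 34.23; v² = 0.267289.
t = (34.23 − 0.755)/0.267289 = 125 days (vs. the pure-advection estimate x/v = 128 d).

125 days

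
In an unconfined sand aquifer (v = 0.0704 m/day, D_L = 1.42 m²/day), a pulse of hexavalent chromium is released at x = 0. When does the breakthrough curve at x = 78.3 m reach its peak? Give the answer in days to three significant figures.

For the 1D instantaneous-source solution, setting ∂C/∂t = 0 at fixed x gives v²t² + 2Dt − x² = 0, so t = (√(D² + v²x²) − D)/v².
√(D² + v²x²) = √(1.42² + 0.0704² × 78.3²) = 5.692; v² = 0.00495616.
t = (5.692 − 1.42)/0.00495616 = 862 days (vs. the pure-advection estimate x/v = 1110 d).

862 days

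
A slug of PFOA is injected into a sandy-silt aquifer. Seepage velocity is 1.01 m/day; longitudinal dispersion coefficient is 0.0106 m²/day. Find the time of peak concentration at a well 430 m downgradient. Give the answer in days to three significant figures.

426 days

For the 1D instantaneous-source solution, setting ∂C/∂t = 0 at fixed x gives v²t² + 2Dt − x² = 0, so t = (√(D² + v²x²) − D)/v².
√(D² + v²x²) = √(0.0106² + 1.01² × 430²) = 434.3; v² = 1.0201.
t = (434.3 − 0.0106)/1.0201 = 426 days (vs. the pure-advection estimate x/v = 426 d).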